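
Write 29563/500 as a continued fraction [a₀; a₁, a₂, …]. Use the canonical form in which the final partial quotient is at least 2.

Run the Euclidean algorithm, recording each quotient:
⌊29563/500⌋ = 59, remainder 63
⌊500/63⌋ = 7, remainder 59
⌊63/59⌋ = 1, remainder 4
⌊59/4⌋ = 14, remainder 3
⌊4/3⌋ = 1, remainder 1
⌊3/1⌋ = 3, remainder 0

[59; 7, 1, 14, 1, 3]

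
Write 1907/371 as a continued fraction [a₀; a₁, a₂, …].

Repeatedly divide and take the remainder:
1907 = 5·371 + 52, so a_0 = 5
371 = 7·52 + 7, so a_1 = 7
52 = 7·7 + 3, so a_2 = 7
7 = 2·3 + 1, so a_3 = 2
3 = 3·1 + 0, so a_4 = 3

[5; 7, 7, 2, 3]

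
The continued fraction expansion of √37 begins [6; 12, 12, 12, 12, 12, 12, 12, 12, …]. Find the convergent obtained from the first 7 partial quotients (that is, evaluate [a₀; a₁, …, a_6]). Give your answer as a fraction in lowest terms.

18798954/3090529

Collapse the nested fraction from the inside out:
Start with 12.
12 + 1/(12/1) = 12 + 1/12 = 145/12
12 + 1/(145/12) = 12 + 12/145 = 1752/145
12 + 1/(1752/145) = 12 + 145/1752 = 21169/1752
12 + 1/(21169/1752) = 12 + 1752/21169 = 255780/21169
12 + 1/(255780/21169) = 12 + 21169/255780 = 3090529/255780
6 + 1/(3090529/255780) = 6 + 255780/3090529 = 18798954/3090529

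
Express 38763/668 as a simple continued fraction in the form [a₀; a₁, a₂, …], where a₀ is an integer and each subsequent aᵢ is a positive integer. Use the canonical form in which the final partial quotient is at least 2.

⌊38763/668⌋ = 58, remainder 19
⌊668/19⌋ = 35, remainder 3
⌊19/3⌋ = 6, remainder 1
⌊3/1⌋ = 3, remainder 0

[58; 35, 6, 3]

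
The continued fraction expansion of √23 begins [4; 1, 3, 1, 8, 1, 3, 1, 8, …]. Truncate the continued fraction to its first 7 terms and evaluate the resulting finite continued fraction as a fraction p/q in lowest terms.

Compute successive convergents:
a_0 = 4: 4/1
a_1 = 1: 5/1
a_2 = 3: 19/4
a_3 = 1: 24/5
a_4 = 8: 211/44
a_5 = 1: 235/49
a_6 = 3: 916/191

916/191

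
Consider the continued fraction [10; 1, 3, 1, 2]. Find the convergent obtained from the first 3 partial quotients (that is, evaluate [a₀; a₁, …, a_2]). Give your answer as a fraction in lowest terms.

Start with 3.
1 + 1/(3/1) = 1 + 1/3 = 4/3
10 + 1/(4/3) = 10 + 3/4 = 43/4

43/4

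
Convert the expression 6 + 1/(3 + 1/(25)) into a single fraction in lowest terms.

481/76

a_0 = 6: 6/1
a_1 = 3: 19/3
a_2 = 25: 481/76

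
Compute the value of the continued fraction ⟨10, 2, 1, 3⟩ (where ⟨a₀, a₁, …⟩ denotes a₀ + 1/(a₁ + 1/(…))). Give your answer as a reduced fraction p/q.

114/11

a_0 = 10: 10/1
a_1 = 2: 21/2
a_2 = 1: 31/3
a_3 = 3: 114/11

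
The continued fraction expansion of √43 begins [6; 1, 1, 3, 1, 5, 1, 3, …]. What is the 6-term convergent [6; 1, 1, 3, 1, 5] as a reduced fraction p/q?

a_0 = 6: 6/1
a_1 = 1: 7/1
a_2 = 1: 13/2
a_3 = 3: 46/7
a_4 = 1: 59/9
a_5 = 5: 341/52

341/52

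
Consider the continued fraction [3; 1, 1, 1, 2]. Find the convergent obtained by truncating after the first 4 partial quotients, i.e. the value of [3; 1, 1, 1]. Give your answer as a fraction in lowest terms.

11/3

a_0 = 3: 3/1
a_1 = 1: 4/1
a_2 = 1: 7/2
a_3 = 1: 11/3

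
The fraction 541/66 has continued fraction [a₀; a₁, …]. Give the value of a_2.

13

Apply division with remainder until the remainder is 0:
541 = 8·66 + 13, so a_0 = 8
66 = 5·13 + 1, so a_1 = 5
13 = 13·1 + 0, so a_2 = 13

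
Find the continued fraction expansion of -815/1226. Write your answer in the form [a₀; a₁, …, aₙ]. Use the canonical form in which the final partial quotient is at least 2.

[-1; 2, 1, 57, 1, 2, 2]

-815 = -1·1226 + 411, so a_0 = -1
1226 = 2·411 + 404, so a_1 = 2
411 = 1·404 + 7, so a_2 = 1
404 = 57·7 + 5, so a_3 = 57
7 = 1·5 + 2, so a_4 = 1
5 = 2·2 + 1, so a_5 = 2
2 = 2·1 + 0, so a_6 = 2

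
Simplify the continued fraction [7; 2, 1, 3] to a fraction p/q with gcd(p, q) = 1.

81/11

Compute successive convergents:
a_0 = 7: 7/1
a_1 = 2: 15/2
a_2 = 1: 22/3
a_3 = 3: 81/11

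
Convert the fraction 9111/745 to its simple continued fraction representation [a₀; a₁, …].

9111 = 12·745 + 171, so a_0 = 12
745 = 4·171 + 61, so a_1 = 4
171 = 2·61 + 49, so a_2 = 2
61 = 1·49 + 12, so a_3 = 1
49 = 4·12 + 1, so a_4 = 4
12 = 12·1 + 0, so a_5 = 12

[12; 4, 2, 1, 4, 12]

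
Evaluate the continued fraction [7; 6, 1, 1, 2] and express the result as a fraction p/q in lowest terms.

236/33

Starting at the tail and folding back:
Start with 2.
1 + 1/(2/1) = 1 + 1/2 = 3/2
1 + 1/(3/2) = 1 + 2/3 = 5/3
6 + 1/(5/3) = 6 + 3/5 = 33/5
7 + 1/(33/5) = 7 + 5/33 = 236/33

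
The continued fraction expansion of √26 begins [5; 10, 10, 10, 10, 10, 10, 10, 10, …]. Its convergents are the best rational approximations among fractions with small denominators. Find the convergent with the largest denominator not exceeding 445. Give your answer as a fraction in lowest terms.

a_0 = 5: 5/1  (≤ bound)
a_1 = 10: 51/10  (≤ bound)
a_2 = 10: 515/101  (≤ bound)
a_3 = 10: 5201/1020  (> 445, stop)

515/101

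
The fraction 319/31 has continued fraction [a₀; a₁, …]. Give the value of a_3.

Run the Euclidean algorithm, recording each quotient:
319 ÷ 31 → quotient 10, remainder 9
31 ÷ 9 → quotient 3, remainder 4
9 ÷ 4 → quotient 2, remainder 1
4 ÷ 1 → quotient 4, remainder 0

4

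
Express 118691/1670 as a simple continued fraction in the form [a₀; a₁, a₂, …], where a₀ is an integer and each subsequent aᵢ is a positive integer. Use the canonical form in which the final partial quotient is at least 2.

⌊118691/1670⌋ = 71, remainder 121
⌊1670/121⌋ = 13, remainder 97
⌊121/97⌋ = 1, remainder 24
⌊97/24⌋ = 4, remainder 1
⌊24/1⌋ = 24, remainder 0

[71; 13, 1, 4, 24]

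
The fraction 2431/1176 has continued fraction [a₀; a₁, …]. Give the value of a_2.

⌊2431/1176⌋ = 2, remainder 79
⌊1176/79⌋ = 14, remainder 70
⌊79/70⌋ = 1, remainder 9

1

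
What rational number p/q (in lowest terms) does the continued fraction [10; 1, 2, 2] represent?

75/7

Starting at the tail and folding back:
Start with 2.
2 + 1/(2/1) = 2 + 1/2 = 5/2
1 + 1/(5/2) = 1 + 2/5 = 7/5
10 + 1/(7/5) = 10 + 5/7 = 75/7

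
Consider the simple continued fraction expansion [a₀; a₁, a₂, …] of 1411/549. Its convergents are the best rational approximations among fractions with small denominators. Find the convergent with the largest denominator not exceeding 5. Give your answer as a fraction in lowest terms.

a_0 = 2: 2/1  (≤ bound)
a_1 = 1: 3/1  (≤ bound)
a_2 = 1: 5/2  (≤ bound)
a_3 = 3: 18/7  (> 5, stop)

5/2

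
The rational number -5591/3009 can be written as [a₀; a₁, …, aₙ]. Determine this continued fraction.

⌊-5591/3009⌋ = -2, remainder 427
⌊3009/427⌋ = 7, remainder 20
⌊427/20⌋ = 21, remainder 7
⌊20/7⌋ = 2, remainder 6
⌊7/6⌋ = 1, remainder 1
⌊6/1⌋ = 6, remainder 0

[-2; 7, 21, 2, 1, 6]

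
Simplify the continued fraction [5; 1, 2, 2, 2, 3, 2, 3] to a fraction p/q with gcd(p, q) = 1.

Compute successive convergents:
a_0 = 5: 5/1
a_1 = 1: 6/1
a_2 = 2: 17/3
a_3 = 2: 40/7
a_4 = 2: 97/17
a_5 = 3: 331/58
a_6 = 2: 759/133
a_7 = 3: 2608/457

2608/457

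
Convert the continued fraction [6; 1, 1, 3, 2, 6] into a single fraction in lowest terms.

676/103

Start with 6.
2 + 1/(6/1) = 2 + 1/6 = 13/6
3 + 1/(13/6) = 3 + 6/13 = 45/13
1 + 1/(45/13) = 1 + 13/45 = 58/45
1 + 1/(58/45) = 1 + 45/58 = 103/58
6 + 1/(103/58) = 6 + 58/103 = 676/103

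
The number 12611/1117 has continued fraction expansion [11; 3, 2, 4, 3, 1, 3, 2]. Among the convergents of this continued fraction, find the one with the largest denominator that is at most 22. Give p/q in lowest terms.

79/7

a_0 = 11: 11/1  (≤ bound)
a_1 = 3: 34/3  (≤ bound)
a_2 = 2: 79/7  (≤ bound)
a_3 = 4: 350/31  (> 22, stop)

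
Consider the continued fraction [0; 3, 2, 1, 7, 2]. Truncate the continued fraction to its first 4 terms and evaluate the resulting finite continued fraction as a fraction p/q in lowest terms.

3/10

a_0 = 0: 0/1
a_1 = 3: 1/3
a_2 = 2: 2/7
a_3 = 1: 3/10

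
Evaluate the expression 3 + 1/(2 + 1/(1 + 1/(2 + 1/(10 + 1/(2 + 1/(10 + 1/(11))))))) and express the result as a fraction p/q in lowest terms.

a_0 = 3: 3/1
a_1 = 2: 7/2
a_2 = 1: 10/3
a_3 = 2: 27/8
a_4 = 10: 280/83
a_5 = 2: 587/174
a_6 = 10: 6150/1823
a_7 = 11: 68237/20227

68237/20227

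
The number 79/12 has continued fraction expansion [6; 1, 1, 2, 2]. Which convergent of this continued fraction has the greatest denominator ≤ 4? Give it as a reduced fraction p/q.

13/2

List convergents until the denominator exceeds the bound:
a_0 = 6: 6/1  (≤ bound)
a_1 = 1: 7/1  (≤ bound)
a_2 = 1: 13/2  (≤ bound)
a_3 = 2: 33/5  (> 4, stop)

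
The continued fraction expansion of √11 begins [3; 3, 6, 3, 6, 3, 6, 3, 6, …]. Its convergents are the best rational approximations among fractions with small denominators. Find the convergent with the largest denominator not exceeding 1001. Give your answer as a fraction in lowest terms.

1257/379

List convergents until the denominator exceeds the bound:
a_0 = 3: 3/1  (≤ bound)
a_1 = 3: 10/3  (≤ bound)
a_2 = 6: 63/19  (≤ bound)
a_3 = 3: 199/60  (≤ bound)
a_4 = 6: 1257/379  (≤ bound)
a_5 = 3: 3970/1197  (> 1001, stop)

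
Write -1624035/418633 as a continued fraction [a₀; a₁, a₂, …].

-1624035 ÷ 418633 → quotient -4, remainder 50497
418633 ÷ 50497 → quotient 8, remainder 14657
50497 ÷ 14657 → quotient 3, remainder 6526
14657 ÷ 6526 → quotient 2, remainder 1605
6526 ÷ 1605 → quotient 4, remainder 106
1605 ÷ 106 → quotient 15, remainder 15
106 ÷ 15 → quotient 7, remainder 1
15 ÷ 1 → quotient 15, remainder 0

[-4; 8, 3, 2, 4, 15, 7, 15]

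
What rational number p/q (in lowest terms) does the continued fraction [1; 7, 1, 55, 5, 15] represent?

38363/34092

Compute successive convergents:
a_0 = 1: 1/1
a_1 = 7: 8/7
a_2 = 1: 9/8
a_3 = 55: 503/447
a_4 = 5: 2524/2243
a_5 = 15: 38363/34092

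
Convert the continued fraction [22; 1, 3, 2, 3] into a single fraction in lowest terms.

706/31

Start with 3.
2 + 1/(3/1) = 2 + 1/3 = 7/3
3 + 1/(7/3) = 3 + 3/7 = 24/7
1 + 1/(24/7) = 1 + 7/24 = 31/24
22 + 1/(31/24) = 22 + 24/31 = 706/31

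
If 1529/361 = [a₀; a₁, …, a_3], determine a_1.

4

Repeatedly divide and take the remainder:
1529 = 4·361 + 85, so a_0 = 4
361 = 4·85 + 21, so a_1 = 4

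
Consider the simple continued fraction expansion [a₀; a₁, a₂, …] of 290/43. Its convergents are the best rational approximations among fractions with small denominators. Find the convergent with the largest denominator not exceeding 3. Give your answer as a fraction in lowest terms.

List convergents until the denominator exceeds the bound:
a_0 = 6: 6/1  (≤ bound)
a_1 = 1: 7/1  (≤ bound)
a_2 = 2: 20/3  (≤ bound)
a_3 = 1: 27/4  (> 3, stop)

20/3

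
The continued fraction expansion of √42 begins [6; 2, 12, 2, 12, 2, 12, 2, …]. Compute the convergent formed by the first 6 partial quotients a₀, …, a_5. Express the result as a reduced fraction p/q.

8749/1350

a_0 = 6: 6/1
a_1 = 2: 13/2
a_2 = 12: 162/25
a_3 = 2: 337/52
a_4 = 12: 4206/649
a_5 = 2: 8749/1350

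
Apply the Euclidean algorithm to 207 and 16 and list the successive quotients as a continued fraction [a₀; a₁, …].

[12; 1, 15]

207 = 12·16 + 15, so a_0 = 12
16 = 1·15 + 1, so a_1 = 1
15 = 15·1 + 0, so a_2 = 15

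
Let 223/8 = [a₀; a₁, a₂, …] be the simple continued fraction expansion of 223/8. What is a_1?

1

223 = 27·8 + 7, so a_0 = 27
8 = 1·7 + 1, so a_1 = 1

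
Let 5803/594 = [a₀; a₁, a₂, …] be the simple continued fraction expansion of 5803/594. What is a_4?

⌊5803/594⌋ = 9, remainder 457
⌊594/457⌋ = 1, remainder 137
⌊457/137⌋ = 3, remainder 46
⌊137/46⌋ = 2, remainder 45
⌊46/45⌋ = 1, remainder 1

1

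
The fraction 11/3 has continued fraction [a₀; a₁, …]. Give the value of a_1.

⌊11/3⌋ = 3, remainder 2
⌊3/2⌋ = 1, remainder 1

1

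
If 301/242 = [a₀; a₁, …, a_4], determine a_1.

301 ÷ 242 → quotient 1, remainder 59
242 ÷ 59 → quotient 4, remainder 6

4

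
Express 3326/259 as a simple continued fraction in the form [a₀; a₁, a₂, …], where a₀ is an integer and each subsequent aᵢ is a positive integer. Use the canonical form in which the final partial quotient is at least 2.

3326 = 12·259 + 218, so a_0 = 12
259 = 1·218 + 41, so a_1 = 1
218 = 5·41 + 13, so a_2 = 5
41 = 3·13 + 2, so a_3 = 3
13 = 6·2 + 1, so a_4 = 6
2 = 2·1 + 0, so a_5 = 2

[12; 1, 5, 3, 6, 2]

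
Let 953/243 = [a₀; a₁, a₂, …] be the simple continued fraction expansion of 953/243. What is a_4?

3

Repeatedly divide and take the remainder:
953 = 3·243 + 224, so a_0 = 3
243 = 1·224 + 19, so a_1 = 1
224 = 11·19 + 15, so a_2 = 11
19 = 1·15 + 4, so a_3 = 1
15 = 3·4 + 3, so a_4 = 3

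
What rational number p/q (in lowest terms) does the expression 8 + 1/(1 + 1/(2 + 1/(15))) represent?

a_0 = 8: 8/1
a_1 = 1: 9/1
a_2 = 2: 26/3
a_3 = 15: 399/46

399/46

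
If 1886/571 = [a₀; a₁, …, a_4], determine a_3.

3

⌊1886/571⌋ = 3, remainder 173
⌊571/173⌋ = 3, remainder 52
⌊173/52⌋ = 3, remainder 17
⌊52/17⌋ = 3, remainder 1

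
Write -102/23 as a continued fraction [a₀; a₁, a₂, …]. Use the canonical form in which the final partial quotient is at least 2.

-102 ÷ 23 → quotient -5, remainder 13
23 ÷ 13 → quotient 1, remainder 10
13 ÷ 10 → quotient 1, remainder 3
10 ÷ 3 → quotient 3, remainder 1
3 ÷ 1 → quotient 3, remainder 0

[-5; 1, 1, 3, 3]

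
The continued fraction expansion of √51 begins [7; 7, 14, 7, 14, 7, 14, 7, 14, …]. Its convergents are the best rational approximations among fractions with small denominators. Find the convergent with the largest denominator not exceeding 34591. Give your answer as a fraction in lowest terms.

70693/9899

a_0 = 7: 7/1  (≤ bound)
a_1 = 7: 50/7  (≤ bound)
a_2 = 14: 707/99  (≤ bound)
a_3 = 7: 4999/700  (≤ bound)
a_4 = 14: 70693/9899  (≤ bound)
a_5 = 7: 499850/69993  (> 34591, stop)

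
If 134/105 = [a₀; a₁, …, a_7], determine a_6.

1

Repeatedly divide and take the remainder:
134 ÷ 105 → quotient 1, remainder 29
105 ÷ 29 → quotient 3, remainder 18
29 ÷ 18 → quotient 1, remainder 11
18 ÷ 11 → quotient 1, remainder 7
11 ÷ 7 → quotient 1, remainder 4
7 ÷ 4 → quotient 1, remainder 3
4 ÷ 3 → quotient 1, remainder 1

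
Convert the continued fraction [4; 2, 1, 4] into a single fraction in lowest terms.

61/14

Start with 4.
1 + 1/(4/1) = 1 + 1/4 = 5/4
2 + 1/(5/4) = 2 + 4/5 = 14/5
4 + 1/(14/5) = 4 + 5/14 = 61/14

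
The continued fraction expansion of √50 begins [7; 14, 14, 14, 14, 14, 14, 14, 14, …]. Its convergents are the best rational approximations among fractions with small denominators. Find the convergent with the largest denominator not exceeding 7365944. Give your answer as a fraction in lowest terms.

List convergents until the denominator exceeds the bound:
a_0 = 7: 7/1  (≤ bound)
a_1 = 14: 99/14  (≤ bound)
a_2 = 14: 1393/197  (≤ bound)
a_3 = 14: 19601/2772  (≤ bound)
a_4 = 14: 275807/39005  (≤ bound)
a_5 = 14: 3880899/548842  (≤ bound)
a_6 = 14: 54608393/7722793  (> 7365944, stop)

3880899/548842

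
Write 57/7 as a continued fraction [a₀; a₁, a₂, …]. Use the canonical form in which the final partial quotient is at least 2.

⌊57/7⌋ = 8, remainder 1
⌊7/1⌋ = 7, remainder 0

[8; 7]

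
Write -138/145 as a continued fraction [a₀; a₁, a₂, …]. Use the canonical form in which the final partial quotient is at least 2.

[-1; 20, 1, 2, 2]

Run the Euclidean algorithm, recording each quotient:
-138 ÷ 145 → quotient -1, remainder 7
145 ÷ 7 → quotient 20, remainder 5
7 ÷ 5 → quotient 1, remainder 2
5 ÷ 2 → quotient 2, remainder 1
2 ÷ 1 → quotient 2, remainder 0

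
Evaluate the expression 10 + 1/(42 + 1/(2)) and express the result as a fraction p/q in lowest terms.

852/85

Start with 2.
42 + 1/(2/1) = 42 + 1/2 = 85/2
10 + 1/(85/2) = 10 + 2/85 = 852/85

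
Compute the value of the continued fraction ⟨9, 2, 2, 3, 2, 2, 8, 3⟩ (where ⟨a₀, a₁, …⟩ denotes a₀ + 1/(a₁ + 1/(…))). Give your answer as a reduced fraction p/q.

Use the convergent recurrence hₖ = aₖ·hₖ₋₁ + hₖ₋₂ (and likewise for the denominators kₖ):
a_0 = 9: 9/1
a_1 = 2: 19/2
a_2 = 2: 47/5
a_3 = 3: 160/17
a_4 = 2: 367/39
a_5 = 2: 894/95
a_6 = 8: 7519/799
a_7 = 3: 23451/2492

23451/2492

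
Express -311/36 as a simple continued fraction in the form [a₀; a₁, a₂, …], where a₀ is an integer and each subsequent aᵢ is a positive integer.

-311 ÷ 36 → quotient -9, remainder 13
36 ÷ 13 → quotient 2, remainder 10
13 ÷ 10 → quotient 1, remainder 3
10 ÷ 3 → quotient 3, remainder 1
3 ÷ 1 → quotient 3, remainder 0

[-9; 2, 1, 3, 3]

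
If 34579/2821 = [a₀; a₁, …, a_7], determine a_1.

3

⌊34579/2821⌋ = 12, remainder 727
⌊2821/727⌋ = 3, remainder 640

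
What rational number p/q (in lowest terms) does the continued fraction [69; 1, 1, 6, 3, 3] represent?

Compute successive convergents:
a_0 = 69: 69/1
a_1 = 1: 70/1
a_2 = 1: 139/2
a_3 = 6: 904/13
a_4 = 3: 2851/41
a_5 = 3: 9457/136

9457/136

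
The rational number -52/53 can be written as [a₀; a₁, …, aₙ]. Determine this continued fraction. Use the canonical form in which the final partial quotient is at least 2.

[-1; 53]

⌊-52/53⌋ = -1, remainder 1
⌊53/1⌋ = 53, remainder 0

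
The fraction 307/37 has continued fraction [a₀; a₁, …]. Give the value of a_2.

2

Run the Euclidean algorithm, recording each quotient:
307 = 8·37 + 11, so a_0 = 8
37 = 3·11 + 4, so a_1 = 3
11 = 2·4 + 3, so a_2 = 2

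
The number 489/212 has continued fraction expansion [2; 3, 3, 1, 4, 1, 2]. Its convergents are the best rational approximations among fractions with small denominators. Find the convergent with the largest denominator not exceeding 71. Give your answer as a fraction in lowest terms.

143/62

a_0 = 2: 2/1  (≤ bound)
a_1 = 3: 7/3  (≤ bound)
a_2 = 3: 23/10  (≤ bound)
a_3 = 1: 30/13  (≤ bound)
a_4 = 4: 143/62  (≤ bound)
a_5 = 1: 173/75  (> 71, stop)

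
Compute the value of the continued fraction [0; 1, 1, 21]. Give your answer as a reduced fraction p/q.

22/43

Use the convergent recurrence hₖ = aₖ·hₖ₋₁ + hₖ₋₂ (and likewise for the denominators kₖ):
a_0 = 0: 0/1
a_1 = 1: 1/1
a_2 = 1: 1/2
a_3 = 21: 22/43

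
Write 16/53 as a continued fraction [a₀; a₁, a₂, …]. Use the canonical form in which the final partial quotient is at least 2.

Run the Euclidean algorithm, recording each quotient:
16 = 0·53 + 16, so a_0 = 0
53 = 3·16 + 5, so a_1 = 3
16 = 3·5 + 1, so a_2 = 3
5 = 5·1 + 0, so a_3 = 5

[0; 3, 3, 5]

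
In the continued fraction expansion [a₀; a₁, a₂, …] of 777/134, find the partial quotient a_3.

777 ÷ 134 → quotient 5, remainder 107
134 ÷ 107 → quotient 1, remainder 27
107 ÷ 27 → quotient 3, remainder 26
27 ÷ 26 → quotient 1, remainder 1

1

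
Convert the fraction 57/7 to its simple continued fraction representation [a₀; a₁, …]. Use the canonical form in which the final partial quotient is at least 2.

57 = 8·7 + 1, so a_0 = 8
7 = 7·1 + 0, so a_1 = 7

[8; 7]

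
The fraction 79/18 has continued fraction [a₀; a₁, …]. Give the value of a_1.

⌊79/18⌋ = 4, remainder 7
⌊18/7⌋ = 2, remainder 4

2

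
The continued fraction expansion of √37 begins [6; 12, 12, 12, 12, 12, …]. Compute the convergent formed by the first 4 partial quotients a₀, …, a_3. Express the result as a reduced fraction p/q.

Collapse the nested fraction from the inside out:
Start with 12.
12 + 1/(12/1) = 12 + 1/12 = 145/12
12 + 1/(145/12) = 12 + 12/145 = 1752/145
6 + 1/(1752/145) = 6 + 145/1752 = 10657/1752

10657/1752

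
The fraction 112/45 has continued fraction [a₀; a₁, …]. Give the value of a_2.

22

112 ÷ 45 → quotient 2, remainder 22
45 ÷ 22 → quotient 2, remainder 1
22 ÷ 1 → quotient 22, remainder 0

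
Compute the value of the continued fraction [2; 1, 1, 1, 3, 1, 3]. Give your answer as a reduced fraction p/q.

140/53

Use the convergent recurrence hₖ = aₖ·hₖ₋₁ + hₖ₋₂ (and likewise for the denominators kₖ):
a_0 = 2: 2/1
a_1 = 1: 3/1
a_2 = 1: 5/2
a_3 = 1: 8/3
a_4 = 3: 29/11
a_5 = 1: 37/14
a_6 = 3: 140/53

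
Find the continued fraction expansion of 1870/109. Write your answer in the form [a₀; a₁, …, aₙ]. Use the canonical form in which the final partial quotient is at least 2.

Repeatedly divide and take the remainder:
1870 ÷ 109 → quotient 17, remainder 17
109 ÷ 17 → quotient 6, remainder 7
17 ÷ 7 → quotient 2, remainder 3
7 ÷ 3 → quotient 2, remainder 1
3 ÷ 1 → quotient 3, remainder 0

[17; 6, 2, 2, 3]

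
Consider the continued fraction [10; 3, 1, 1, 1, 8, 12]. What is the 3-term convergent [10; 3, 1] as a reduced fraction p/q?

41/4

a_0 = 10: 10/1
a_1 = 3: 31/3
a_2 = 1: 41/4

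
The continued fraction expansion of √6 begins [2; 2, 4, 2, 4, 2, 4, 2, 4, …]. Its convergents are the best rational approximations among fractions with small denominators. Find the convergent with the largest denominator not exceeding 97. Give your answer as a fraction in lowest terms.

218/89

a_0 = 2: 2/1  (≤ bound)
a_1 = 2: 5/2  (≤ bound)
a_2 = 4: 22/9  (≤ bound)
a_3 = 2: 49/20  (≤ bound)
a_4 = 4: 218/89  (≤ bound)
a_5 = 2: 485/198  (> 97, stop)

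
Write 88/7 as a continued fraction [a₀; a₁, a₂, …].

[12; 1, 1, 3]

88 ÷ 7 → quotient 12, remainder 4
7 ÷ 4 → quotient 1, remainder 3
4 ÷ 3 → quotient 1, remainder 1
3 ÷ 1 → quotient 3, remainder 0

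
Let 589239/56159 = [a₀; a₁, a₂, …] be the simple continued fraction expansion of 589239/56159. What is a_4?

1

589239 = 10·56159 + 27649, so a_0 = 10
56159 = 2·27649 + 861, so a_1 = 2
27649 = 32·861 + 97, so a_2 = 32
861 = 8·97 + 85, so a_3 = 8
97 = 1·85 + 12, so a_4 = 1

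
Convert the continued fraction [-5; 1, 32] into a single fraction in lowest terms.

-133/33

Work from the innermost term outward:
Start with 32.
1 + 1/(32/1) = 1 + 1/32 = 33/32
-5 + 1/(33/32) = -5 + 32/33 = -133/33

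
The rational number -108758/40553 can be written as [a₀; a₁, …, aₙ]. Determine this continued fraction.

[-3; 3, 6, 1, 36, 1, 3, 12]

Repeatedly divide and take the remainder:
⌊-108758/40553⌋ = -3, remainder 12901
⌊40553/12901⌋ = 3, remainder 1850
⌊12901/1850⌋ = 6, remainder 1801
⌊1850/1801⌋ = 1, remainder 49
⌊1801/49⌋ = 36, remainder 37
⌊49/37⌋ = 1, remainder 12
⌊37/12⌋ = 3, remainder 1
⌊12/1⌋ = 12, remainder 0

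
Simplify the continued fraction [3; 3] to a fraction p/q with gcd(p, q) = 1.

10/3

Start with 3.
3 + 1/(3/1) = 3 + 1/3 = 10/3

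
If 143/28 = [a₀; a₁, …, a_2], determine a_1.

143 = 5·28 + 3, so a_0 = 5
28 = 9·3 + 1, so a_1 = 9

9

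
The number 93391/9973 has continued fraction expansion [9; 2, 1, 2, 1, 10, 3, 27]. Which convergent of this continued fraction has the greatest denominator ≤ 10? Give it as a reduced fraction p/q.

List convergents until the denominator exceeds the bound:
a_0 = 9: 9/1  (≤ bound)
a_1 = 2: 19/2  (≤ bound)
a_2 = 1: 28/3  (≤ bound)
a_3 = 2: 75/8  (≤ bound)
a_4 = 1: 103/11  (> 10, stop)

75/8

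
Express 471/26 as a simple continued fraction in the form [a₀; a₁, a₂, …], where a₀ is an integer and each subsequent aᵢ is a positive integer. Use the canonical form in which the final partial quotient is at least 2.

Repeatedly divide and take the remainder:
⌊471/26⌋ = 18, remainder 3
⌊26/3⌋ = 8, remainder 2
⌊3/2⌋ = 1, remainder 1
⌊2/1⌋ = 2, remainder 0

[18; 8, 1, 2]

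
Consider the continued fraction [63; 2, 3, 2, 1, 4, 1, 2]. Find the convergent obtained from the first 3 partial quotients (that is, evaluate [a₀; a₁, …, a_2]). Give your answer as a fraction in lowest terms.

a_0 = 63: 63/1
a_1 = 2: 127/2
a_2 = 3: 444/7

444/7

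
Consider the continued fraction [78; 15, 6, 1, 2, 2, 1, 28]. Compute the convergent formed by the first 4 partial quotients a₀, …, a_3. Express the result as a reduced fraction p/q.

8275/106

a_0 = 78: 78/1
a_1 = 15: 1171/15
a_2 = 6: 7104/91
a_3 = 1: 8275/106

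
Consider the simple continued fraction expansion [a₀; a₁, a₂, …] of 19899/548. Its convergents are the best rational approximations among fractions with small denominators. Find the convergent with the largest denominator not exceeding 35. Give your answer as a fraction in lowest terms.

581/16

a_0 = 36: 36/1  (≤ bound)
a_1 = 3: 109/3  (≤ bound)
a_2 = 4: 472/13  (≤ bound)
a_3 = 1: 581/16  (≤ bound)
a_4 = 7: 4539/125  (> 35, stop)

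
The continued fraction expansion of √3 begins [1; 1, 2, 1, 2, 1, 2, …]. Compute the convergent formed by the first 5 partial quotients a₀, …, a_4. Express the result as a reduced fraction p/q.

a_0 = 1: 1/1
a_1 = 1: 2/1
a_2 = 2: 5/3
a_3 = 1: 7/4
a_4 = 2: 19/11

19/11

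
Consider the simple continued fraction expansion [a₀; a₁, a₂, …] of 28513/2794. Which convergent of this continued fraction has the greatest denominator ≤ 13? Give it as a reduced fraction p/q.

List convergents until the denominator exceeds the bound:
a_0 = 10: 10/1  (≤ bound)
a_1 = 4: 41/4  (≤ bound)
a_2 = 1: 51/5  (≤ bound)
a_3 = 7: 398/39  (> 13, stop)

51/5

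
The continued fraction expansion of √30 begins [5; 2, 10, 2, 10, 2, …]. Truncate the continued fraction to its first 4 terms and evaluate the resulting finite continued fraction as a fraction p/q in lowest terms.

241/44

Use the convergent recurrence hₖ = aₖ·hₖ₋₁ + hₖ₋₂ (and likewise for the denominators kₖ):
a_0 = 5: 5/1
a_1 = 2: 11/2
a_2 = 10: 115/21
a_3 = 2: 241/44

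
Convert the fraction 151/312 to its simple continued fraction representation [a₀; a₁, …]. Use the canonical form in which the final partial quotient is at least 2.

[0; 2, 15, 10]

Repeatedly divide and take the remainder:
151 ÷ 312 → quotient 0, remainder 151
312 ÷ 151 → quotient 2, remainder 10
151 ÷ 10 → quotient 15, remainder 1
10 ÷ 1 → quotient 10, remainder 0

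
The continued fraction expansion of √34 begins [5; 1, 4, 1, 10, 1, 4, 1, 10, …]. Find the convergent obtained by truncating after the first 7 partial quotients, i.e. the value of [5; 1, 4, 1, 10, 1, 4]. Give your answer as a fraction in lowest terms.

Build up convergents one term at a time:
a_0 = 5: 5/1
a_1 = 1: 6/1
a_2 = 4: 29/5
a_3 = 1: 35/6
a_4 = 10: 379/65
a_5 = 1: 414/71
a_6 = 4: 2035/349

2035/349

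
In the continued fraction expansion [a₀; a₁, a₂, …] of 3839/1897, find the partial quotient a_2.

6

Apply division with remainder until the remainder is 0:
⌊3839/1897⌋ = 2, remainder 45
⌊1897/45⌋ = 42, remainder 7
⌊45/7⌋ = 6, remainder 3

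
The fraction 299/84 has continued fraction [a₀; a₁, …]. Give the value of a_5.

⌊299/84⌋ = 3, remainder 47
⌊84/47⌋ = 1, remainder 37
⌊47/37⌋ = 1, remainder 10
⌊37/10⌋ = 3, remainder 7
⌊10/7⌋ = 1, remainder 3
⌊7/3⌋ = 2, remainder 1

2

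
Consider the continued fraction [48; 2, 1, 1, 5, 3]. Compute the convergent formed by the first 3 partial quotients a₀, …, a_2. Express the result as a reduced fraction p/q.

145/3

Start with 1.
2 + 1/(1/1) = 2 + 1/1 = 3/1
48 + 1/(3/1) = 48 + 1/3 = 145/3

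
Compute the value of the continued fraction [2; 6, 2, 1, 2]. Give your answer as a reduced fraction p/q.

110/51

Work from the innermost term outward:
Start with 2.
1 + 1/(2/1) = 1 + 1/2 = 3/2
2 + 1/(3/2) = 2 + 2/3 = 8/3
6 + 1/(8/3) = 6 + 3/8 = 51/8
2 + 1/(51/8) = 2 + 8/51 = 110/51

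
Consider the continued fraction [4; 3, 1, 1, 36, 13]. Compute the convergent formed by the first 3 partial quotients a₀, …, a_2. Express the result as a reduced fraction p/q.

17/4

Collapse the nested fraction from the inside out:
Start with 1.
3 + 1/(1/1) = 3 + 1/1 = 4/1
4 + 1/(4/1) = 4 + 1/4 = 17/4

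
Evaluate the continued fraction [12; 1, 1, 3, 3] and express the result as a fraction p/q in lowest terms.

Start with 3.
3 + 1/(3/1) = 3 + 1/3 = 10/3
1 + 1/(10/3) = 1 + 3/10 = 13/10
1 + 1/(13/10) = 1 + 10/13 = 23/13
12 + 1/(23/13) = 12 + 13/23 = 289/23

289/23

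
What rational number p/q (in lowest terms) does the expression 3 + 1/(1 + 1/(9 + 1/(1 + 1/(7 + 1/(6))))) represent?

Starting at the tail and folding back:
Start with 6.
7 + 1/(6/1) = 7 + 1/6 = 43/6
1 + 1/(43/6) = 1 + 6/43 = 49/43
9 + 1/(49/43) = 9 + 43/49 = 484/49
1 + 1/(484/49) = 1 + 49/484 = 533/484
3 + 1/(533/484) = 3 + 484/533 = 2083/533

2083/533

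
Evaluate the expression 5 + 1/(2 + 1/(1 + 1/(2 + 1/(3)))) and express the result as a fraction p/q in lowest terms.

145/27

Start with 3.
2 + 1/(3/1) = 2 + 1/3 = 7/3
1 + 1/(7/3) = 1 + 3/7 = 10/7
2 + 1/(10/7) = 2 + 7/10 = 27/10
5 + 1/(27/10) = 5 + 10/27 = 145/27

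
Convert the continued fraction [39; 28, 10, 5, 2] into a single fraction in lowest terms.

122845/3147

Build up convergents one term at a time:
a_0 = 39: 39/1
a_1 = 28: 1093/28
a_2 = 10: 10969/281
a_3 = 5: 55938/1433
a_4 = 2: 122845/3147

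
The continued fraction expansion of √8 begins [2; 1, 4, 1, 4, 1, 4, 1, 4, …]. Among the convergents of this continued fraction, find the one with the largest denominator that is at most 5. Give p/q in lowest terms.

14/5

List convergents until the denominator exceeds the bound:
a_0 = 2: 2/1  (≤ bound)
a_1 = 1: 3/1  (≤ bound)
a_2 = 4: 14/5  (≤ bound)
a_3 = 1: 17/6  (> 5, stop)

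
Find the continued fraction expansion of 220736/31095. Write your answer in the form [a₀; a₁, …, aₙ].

220736 ÷ 31095 → quotient 7, remainder 3071
31095 ÷ 3071 → quotient 10, remainder 385
3071 ÷ 385 → quotient 7, remainder 376
385 ÷ 376 → quotient 1, remainder 9
376 ÷ 9 → quotient 41, remainder 7
9 ÷ 7 → quotient 1, remainder 2
7 ÷ 2 → quotient 3, remainder 1
2 ÷ 1 → quotient 2, remainder 0

[7; 10, 7, 1, 41, 1, 3, 2]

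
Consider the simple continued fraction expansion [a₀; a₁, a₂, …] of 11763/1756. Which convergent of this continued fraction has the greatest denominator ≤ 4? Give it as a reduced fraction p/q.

a_0 = 6: 6/1  (≤ bound)
a_1 = 1: 7/1  (≤ bound)
a_2 = 2: 20/3  (≤ bound)
a_3 = 3: 67/10  (> 4, stop)

20/3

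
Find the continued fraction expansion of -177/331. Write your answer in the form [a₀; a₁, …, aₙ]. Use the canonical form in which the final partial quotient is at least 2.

Apply division with remainder until the remainder is 0:
⌊-177/331⌋ = -1, remainder 154
⌊331/154⌋ = 2, remainder 23
⌊154/23⌋ = 6, remainder 16
⌊23/16⌋ = 1, remainder 7
⌊16/7⌋ = 2, remainder 2
⌊7/2⌋ = 3, remainder 1
⌊2/1⌋ = 2, remainder 0

[-1; 2, 6, 1, 2, 3, 2]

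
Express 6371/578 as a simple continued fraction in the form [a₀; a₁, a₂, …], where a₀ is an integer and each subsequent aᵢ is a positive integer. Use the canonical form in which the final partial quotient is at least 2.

⌊6371/578⌋ = 11, remainder 13
⌊578/13⌋ = 44, remainder 6
⌊13/6⌋ = 2, remainder 1
⌊6/1⌋ = 6, remainder 0

[11; 44, 2, 6]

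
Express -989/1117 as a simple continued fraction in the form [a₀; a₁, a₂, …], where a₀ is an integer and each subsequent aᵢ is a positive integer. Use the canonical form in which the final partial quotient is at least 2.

Apply division with remainder until the remainder is 0:
-989 = -1·1117 + 128, so a_0 = -1
1117 = 8·128 + 93, so a_1 = 8
128 = 1·93 + 35, so a_2 = 1
93 = 2·35 + 23, so a_3 = 2
35 = 1·23 + 12, so a_4 = 1
23 = 1·12 + 11, so a_5 = 1
12 = 1·11 + 1, so a_6 = 1
11 = 11·1 + 0, so a_7 = 11

[-1; 8, 1, 2, 1, 1, 1, 11]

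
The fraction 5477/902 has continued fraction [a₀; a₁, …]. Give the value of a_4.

5477 = 6·902 + 65, so a_0 = 6
902 = 13·65 + 57, so a_1 = 13
65 = 1·57 + 8, so a_2 = 1
57 = 7·8 + 1, so a_3 = 7
8 = 8·1 + 0, so a_4 = 8

8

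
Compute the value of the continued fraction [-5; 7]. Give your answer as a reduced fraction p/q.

a_0 = -5: -5/1
a_1 = 7: -34/7

-34/7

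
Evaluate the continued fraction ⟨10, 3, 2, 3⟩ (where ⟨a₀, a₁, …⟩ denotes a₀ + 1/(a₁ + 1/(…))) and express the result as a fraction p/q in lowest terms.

247/24

Start with 3.
2 + 1/(3/1) = 2 + 1/3 = 7/3
3 + 1/(7/3) = 3 + 3/7 = 24/7
10 + 1/(24/7) = 10 + 7/24 = 247/24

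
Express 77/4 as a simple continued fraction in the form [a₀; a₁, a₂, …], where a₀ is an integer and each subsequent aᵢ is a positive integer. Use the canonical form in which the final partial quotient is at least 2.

77 ÷ 4 → quotient 19, remainder 1
4 ÷ 1 → quotient 4, remainder 0

[19; 4]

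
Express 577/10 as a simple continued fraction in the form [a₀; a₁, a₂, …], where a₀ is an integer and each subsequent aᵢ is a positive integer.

577 ÷ 10 → quotient 57, remainder 7
10 ÷ 7 → quotient 1, remainder 3
7 ÷ 3 → quotient 2, remainder 1
3 ÷ 1 → quotient 3, remainder 0

[57; 1, 2, 3]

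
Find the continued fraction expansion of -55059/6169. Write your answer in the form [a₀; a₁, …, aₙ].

-55059 = -9·6169 + 462, so a_0 = -9
6169 = 13·462 + 163, so a_1 = 13
462 = 2·163 + 136, so a_2 = 2
163 = 1·136 + 27, so a_3 = 1
136 = 5·27 + 1, so a_4 = 5
27 = 27·1 + 0, so a_5 = 27

[-9; 13, 2, 1, 5, 27]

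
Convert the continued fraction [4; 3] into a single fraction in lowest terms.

Start with 3.
4 + 1/(3/1) = 4 + 1/3 = 13/3

13/3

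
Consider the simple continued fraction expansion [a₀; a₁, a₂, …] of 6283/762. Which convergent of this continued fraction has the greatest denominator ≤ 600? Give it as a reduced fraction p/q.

1344/163

List convergents until the denominator exceeds the bound:
a_0 = 8: 8/1  (≤ bound)
a_1 = 4: 33/4  (≤ bound)
a_2 = 13: 437/53  (≤ bound)
a_3 = 2: 907/110  (≤ bound)
a_4 = 1: 1344/163  (≤ bound)
a_5 = 4: 6283/762  (> 600, stop)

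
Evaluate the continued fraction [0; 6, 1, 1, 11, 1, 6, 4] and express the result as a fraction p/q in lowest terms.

717/4675

a_0 = 0: 0/1
a_1 = 6: 1/6
a_2 = 1: 1/7
a_3 = 1: 2/13
a_4 = 11: 23/150
a_5 = 1: 25/163
a_6 = 6: 173/1128
a_7 = 4: 717/4675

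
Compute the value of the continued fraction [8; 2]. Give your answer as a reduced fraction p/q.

17/2

Start with 2.
8 + 1/(2/1) = 8 + 1/2 = 17/2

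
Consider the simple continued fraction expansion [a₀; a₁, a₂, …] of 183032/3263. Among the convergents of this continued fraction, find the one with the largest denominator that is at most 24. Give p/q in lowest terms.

617/11

a_0 = 56: 56/1  (≤ bound)
a_1 = 10: 561/10  (≤ bound)
a_2 = 1: 617/11  (≤ bound)
a_3 = 2: 1795/32  (> 24, stop)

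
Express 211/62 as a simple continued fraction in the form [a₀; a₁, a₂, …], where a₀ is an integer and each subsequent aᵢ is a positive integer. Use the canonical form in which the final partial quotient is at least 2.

211 ÷ 62 → quotient 3, remainder 25
62 ÷ 25 → quotient 2, remainder 12
25 ÷ 12 → quotient 2, remainder 1
12 ÷ 1 → quotient 12, remainder 0

[3; 2, 2, 12]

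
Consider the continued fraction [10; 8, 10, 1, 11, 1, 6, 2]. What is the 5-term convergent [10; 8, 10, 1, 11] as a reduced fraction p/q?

10731/1060

a_0 = 10: 10/1
a_1 = 8: 81/8
a_2 = 10: 820/81
a_3 = 1: 901/89
a_4 = 11: 10731/1060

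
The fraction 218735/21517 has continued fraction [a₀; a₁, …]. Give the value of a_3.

14

218735 = 10·21517 + 3565, so a_0 = 10
21517 = 6·3565 + 127, so a_1 = 6
3565 = 28·127 + 9, so a_2 = 28
127 = 14·9 + 1, so a_3 = 14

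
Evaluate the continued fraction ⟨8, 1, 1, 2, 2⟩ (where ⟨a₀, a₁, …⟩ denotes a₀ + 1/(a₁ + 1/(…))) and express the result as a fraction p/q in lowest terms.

103/12

a_0 = 8: 8/1
a_1 = 1: 9/1
a_2 = 1: 17/2
a_3 = 2: 43/5
a_4 = 2: 103/12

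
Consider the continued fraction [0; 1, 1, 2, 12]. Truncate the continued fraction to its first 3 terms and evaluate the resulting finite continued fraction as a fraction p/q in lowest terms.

1/2

Start with 1.
1 + 1/(1/1) = 1 + 1/1 = 2/1
0 + 1/(2/1) = 0 + 1/2 = 1/2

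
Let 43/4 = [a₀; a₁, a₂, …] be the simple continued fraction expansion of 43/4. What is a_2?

3

Apply division with remainder until the remainder is 0:
⌊43/4⌋ = 10, remainder 3
⌊4/3⌋ = 1, remainder 1
⌊3/1⌋ = 3, remainder 0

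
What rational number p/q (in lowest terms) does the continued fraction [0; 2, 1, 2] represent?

a_0 = 0: 0/1
a_1 = 2: 1/2
a_2 = 1: 1/3
a_3 = 2: 3/8

3/8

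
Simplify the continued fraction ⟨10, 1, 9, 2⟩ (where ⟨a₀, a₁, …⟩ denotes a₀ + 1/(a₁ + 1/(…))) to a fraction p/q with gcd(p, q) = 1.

Starting at the tail and folding back:
Start with 2.
9 + 1/(2/1) = 9 + 1/2 = 19/2
1 + 1/(19/2) = 1 + 2/19 = 21/19
10 + 1/(21/19) = 10 + 19/21 = 229/21

229/21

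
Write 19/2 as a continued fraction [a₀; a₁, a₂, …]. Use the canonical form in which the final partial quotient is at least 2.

[9; 2]

Apply division with remainder until the remainder is 0:
19 ÷ 2 → quotient 9, remainder 1
2 ÷ 1 → quotient 2, remainder 0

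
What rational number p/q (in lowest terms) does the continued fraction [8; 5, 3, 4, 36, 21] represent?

Start with 21.
36 + 1/(21/1) = 36 + 1/21 = 757/21
4 + 1/(757/21) = 4 + 21/757 = 3049/757
3 + 1/(3049/757) = 3 + 757/3049 = 9904/3049
5 + 1/(9904/3049) = 5 + 3049/9904 = 52569/9904
8 + 1/(52569/9904) = 8 + 9904/52569 = 430456/52569

430456/52569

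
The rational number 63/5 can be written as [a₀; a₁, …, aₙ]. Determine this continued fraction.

Apply division with remainder until the remainder is 0:
63 ÷ 5 → quotient 12, remainder 3
5 ÷ 3 → quotient 1, remainder 2
3 ÷ 2 → quotient 1, remainder 1
2 ÷ 1 → quotient 2, remainder 0

[12; 1, 1, 2]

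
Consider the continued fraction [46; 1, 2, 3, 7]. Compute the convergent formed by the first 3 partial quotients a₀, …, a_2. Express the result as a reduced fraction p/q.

a_0 = 46: 46/1
a_1 = 1: 47/1
a_2 = 2: 140/3

140/3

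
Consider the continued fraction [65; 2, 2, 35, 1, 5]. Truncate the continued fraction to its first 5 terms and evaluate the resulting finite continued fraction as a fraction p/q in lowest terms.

11903/182

Compute successive convergents:
a_0 = 65: 65/1
a_1 = 2: 131/2
a_2 = 2: 327/5
a_3 = 35: 11576/177
a_4 = 1: 11903/182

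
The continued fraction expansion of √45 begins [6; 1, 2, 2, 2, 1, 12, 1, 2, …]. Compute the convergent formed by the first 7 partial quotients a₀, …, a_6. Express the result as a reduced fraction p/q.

Use the convergent recurrence hₖ = aₖ·hₖ₋₁ + hₖ₋₂ (and likewise for the denominators kₖ):
a_0 = 6: 6/1
a_1 = 1: 7/1
a_2 = 2: 20/3
a_3 = 2: 47/7
a_4 = 2: 114/17
a_5 = 1: 161/24
a_6 = 12: 2046/305

2046/305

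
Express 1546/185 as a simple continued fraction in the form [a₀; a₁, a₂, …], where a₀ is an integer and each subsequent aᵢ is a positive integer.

⌊1546/185⌋ = 8, remainder 66
⌊185/66⌋ = 2, remainder 53
⌊66/53⌋ = 1, remainder 13
⌊53/13⌋ = 4, remainder 1
⌊13/1⌋ = 13, remainder 0

[8; 2, 1, 4, 13]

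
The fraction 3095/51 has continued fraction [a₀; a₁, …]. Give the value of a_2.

3095 = 60·51 + 35, so a_0 = 60
51 = 1·35 + 16, so a_1 = 1
35 = 2·16 + 3, so a_2 = 2

2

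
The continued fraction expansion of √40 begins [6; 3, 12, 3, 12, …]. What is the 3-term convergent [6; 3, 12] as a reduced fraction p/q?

234/37

Work from the innermost term outward:
Start with 12.
3 + 1/(12/1) = 3 + 1/12 = 37/12
6 + 1/(37/12) = 6 + 12/37 = 234/37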